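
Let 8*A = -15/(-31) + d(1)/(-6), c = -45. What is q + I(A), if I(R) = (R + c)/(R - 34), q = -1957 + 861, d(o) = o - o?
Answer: -9213887/8417 ≈ -1094.7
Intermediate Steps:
d(o) = 0
q = -1096
A = 15/248 (A = (-15/(-31) + 0/(-6))/8 = (-15*(-1/31) + 0*(-⅙))/8 = (15/31 + 0)/8 = (⅛)*(15/31) = 15/248 ≈ 0.060484)
I(R) = (-45 + R)/(-34 + R) (I(R) = (R - 45)/(R - 34) = (-45 + R)/(-34 + R))
q + I(A) = -1096 + (-45 + 15/248)/(-34 + 15/248) = -1096 - 11145/248/(-8417/248) = -1096 - 248/8417*(-11145/248) = -1096 + 11145/8417 = -9213887/8417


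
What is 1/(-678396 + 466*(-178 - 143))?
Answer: -1/827982 ≈ -1.2078e-6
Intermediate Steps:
1/(-678396 + 466*(-178 - 143)) = 1/(-678396 + 466*(-321)) = 1/(-678396 - 149586) = 1/(-827982) = -1/827982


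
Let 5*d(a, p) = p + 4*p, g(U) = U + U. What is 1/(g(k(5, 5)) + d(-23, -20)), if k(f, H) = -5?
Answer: -1/30 ≈ -0.033333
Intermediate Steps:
g(U) = 2*U
d(a, p) = p (d(a, p) = (p + 4*p)/5 = (5*p)/5 = p)
1/(g(k(5, 5)) + d(-23, -20)) = 1/(2*(-5) - 20) = 1/(-10 - 20) = 1/(-30) = -1/30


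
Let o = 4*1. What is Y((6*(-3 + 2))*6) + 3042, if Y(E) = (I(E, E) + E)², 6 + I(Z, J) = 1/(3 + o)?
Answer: 234907/49 ≈ 4794.0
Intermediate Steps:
o = 4
I(Z, J) = -41/7 (I(Z, J) = -6 + 1/(3 + 4) = -6 + 1/7 = -6 + ⅐ = -41/7)
Y(E) = (-41/7 + E)²
Y((6*(-3 + 2))*6) + 3042 = (-41 + 7*((6*(-3 + 2))*6))²/49 + 3042 = (-41 + 7*((6*(-1))*6))²/49 + 3042 = (-41 + 7*(-6*6))²/49 + 3042 = (-41 + 7*(-36))²/49 + 3042 = (-41 - 252)²/49 + 3042 = (1/49)*(-293)² + 3042 = (1/49)*85849 + 3042 = 85849/49 + 3042 = 234907/49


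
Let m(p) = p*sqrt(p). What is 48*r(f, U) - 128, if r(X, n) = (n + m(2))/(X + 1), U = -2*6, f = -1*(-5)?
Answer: -224 + 16*sqrt(2) ≈ -201.37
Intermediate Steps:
m(p) = p**(3/2)
f = 5
U = -12
r(X, n) = (n + 2*sqrt(2))/(1 + X) (r(X, n) = (n + 2**(3/2))/(X + 1) = (n + 2*sqrt(2))/(1 + X))
48*r(f, U) - 128 = 48*((-12 + 2*sqrt(2))/(1 + 5)) - 128 = 48*((-12 + 2*sqrt(2))/6) - 128 = 48*(-2 + sqrt(2)/3) - 128 = (-96 + 16*sqrt(2)) - 128 = -224 + 16*sqrt(2)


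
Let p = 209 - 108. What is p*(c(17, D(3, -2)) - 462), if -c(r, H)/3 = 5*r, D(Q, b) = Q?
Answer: -72417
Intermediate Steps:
c(r, H) = -15*r
p = 101
p*(c(17, D(3, -2)) - 462) = 101*(-15*17 - 462) = 101*(-255 - 462) = 101*(-717) = -72417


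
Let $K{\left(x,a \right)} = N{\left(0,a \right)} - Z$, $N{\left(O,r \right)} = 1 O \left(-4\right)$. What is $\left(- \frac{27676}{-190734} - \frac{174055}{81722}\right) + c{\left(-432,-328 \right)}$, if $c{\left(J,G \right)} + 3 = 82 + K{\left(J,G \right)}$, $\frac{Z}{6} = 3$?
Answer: $\frac{459940266265}{7793581974} \approx 59.015$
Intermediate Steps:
$N{\left(O,r \right)} = - 4 O$ ($N{\left(O,r \right)} = O \left(-4\right) = - 4 O$)
$Z = 18$ ($Z = 6 \cdot 3 = 18$)
$K{\left(x,a \right)} = -18$ ($K{\left(x,a \right)} = \left(-4\right) 0 - 18 = 0 - 18 = -18$)
$c{\left(J,G \right)} = 61$ ($c{\left(J,G \right)} = -3 + \left(82 - 18\right) = -3 + 64 = 61$)
$\left(- \frac{27676}{-190734} - \frac{174055}{81722}\right) + c{\left(-432,-328 \right)} = \left(- \frac{27676}{-190734} - \frac{174055}{81722}\right) + 61 = \left(\left(-27676\right) \left(- \frac{1}{190734}\right) - \frac{174055}{81722}\right) + 61 = \left(\frac{13838}{95367} - \frac{174055}{81722}\right) + 61 = - \frac{15468234149}{7793581974} + 61 = \frac{459940266265}{7793581974}$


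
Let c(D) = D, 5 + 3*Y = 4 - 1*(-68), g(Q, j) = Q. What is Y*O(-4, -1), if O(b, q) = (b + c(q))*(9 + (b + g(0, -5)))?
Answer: -1675/3 ≈ -558.33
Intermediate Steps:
Y = 67/3 (Y = -5/3 + (4 - 1*(-68))/3 = -5/3 + (4 + 68)/3 = -5/3 + (⅓)*72 = -5/3 + 24 = 67/3 ≈ 22.333)
O(b, q) = (9 + b)*(b + q) (O(b, q) = (b + q)*(9 + (b + 0)) = (b + q)*(9 + b) = (9 + b)*(b + q))
Y*O(-4, -1) = 67*((-4)² + 9*(-4) + 9*(-1) - 4*(-1))/3 = 67*(16 - 36 - 9 + 4)/3 = (67/3)*(-25) = -1675/3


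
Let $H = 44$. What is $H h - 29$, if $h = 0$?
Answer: $-29$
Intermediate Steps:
$H h - 29 = 44 \cdot 0 - 29 = 0 - 29 = -29$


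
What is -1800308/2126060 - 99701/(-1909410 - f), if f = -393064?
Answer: -629479881627/805960644190 ≈ -0.78103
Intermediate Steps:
-1800308/2126060 - 99701/(-1909410 - f) = -1800308/2126060 - 99701/(-1909410 - 1*(-393064)) = -1800308*1/2126060 - 99701/(-1909410 + 393064) = -450077/531515 - 99701/(-1516346) = -450077/531515 - 99701*(-1/1516346) = -450077/531515 + 99701/1516346 = -629479881627/805960644190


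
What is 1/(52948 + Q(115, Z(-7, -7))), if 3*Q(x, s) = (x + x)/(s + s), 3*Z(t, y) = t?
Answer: 7/370521 ≈ 1.8892e-5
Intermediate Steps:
Z(t, y) = t/3
Q(x, s) = x/(3*s) (Q(x, s) = ((x + x)/(s + s))/3 = ((2*x)/((2*s)))/3 = ((2*x)*(1/(2*s)))/3 = (x/s)/3 = x/(3*s))
1/(52948 + Q(115, Z(-7, -7))) = 1/(52948 + (⅓)*115/((⅓)*(-7))) = 1/(52948 + (⅓)*115/(-7/3)) = 1/(52948 + (⅓)*115*(-3/7)) = 1/(52948 - 115/7) = 1/(370521/7) = 7/370521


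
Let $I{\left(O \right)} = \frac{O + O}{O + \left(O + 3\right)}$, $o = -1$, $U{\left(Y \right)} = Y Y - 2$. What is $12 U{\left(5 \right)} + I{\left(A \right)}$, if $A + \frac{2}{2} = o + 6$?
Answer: $\frac{3044}{11} \approx 276.73$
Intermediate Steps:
$U{\left(Y \right)} = -2 + Y^{2}$ ($U{\left(Y \right)} = Y^{2} - 2 = -2 + Y^{2}$)
$A = 4$ ($A = -1 + \left(-1 + 6\right) = -1 + 5 = 4$)
$I{\left(O \right)} = \frac{2 O}{3 + 2 O}$ ($I{\left(O \right)} = \frac{2 O}{O + \left(3 + O\right)} = \frac{2 O}{3 + 2 O}$)
$12 U{\left(5 \right)} + I{\left(A \right)} = 12 \left(-2 + 5^{2}\right) + 2 \cdot 4 \frac{1}{3 + 2 \cdot 4} = 12 \left(-2 + 25\right) + 2 \cdot 4 \frac{1}{3 + 8} = 12 \cdot 23 + 2 \cdot 4 \cdot \frac{1}{11} = 276 + 2 \cdot 4 \cdot \frac{1}{11} = 276 + \frac{8}{11} = \frac{3044}{11}$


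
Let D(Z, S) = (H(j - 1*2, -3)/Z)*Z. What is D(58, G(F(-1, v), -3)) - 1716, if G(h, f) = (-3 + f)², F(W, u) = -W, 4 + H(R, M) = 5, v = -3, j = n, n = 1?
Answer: -1715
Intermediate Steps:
j = 1
H(R, M) = 1 (H(R, M) = -4 + 5 = 1)
D(Z, S) = 1 (D(Z, S) = (1/Z)*Z = Z/Z = 1)
D(58, G(F(-1, v), -3)) - 1716 = 1 - 1716 = -1715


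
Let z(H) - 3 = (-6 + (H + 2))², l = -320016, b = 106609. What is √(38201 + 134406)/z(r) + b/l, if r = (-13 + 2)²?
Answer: -106609/320016 + √172607/13692 ≈ -0.30279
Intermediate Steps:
r = 121 (r = (-11)² = 121)
z(H) = 3 + (-4 + H)² (z(H) = 3 + (-6 + (H + 2))² = 3 + (-6 + (2 + H))² = 3 + (-4 + H)²)
√(38201 + 134406)/z(r) + b/l = √(38201 + 134406)/(3 + (-4 + 121)²) + 106609/(-320016) = √172607/(3 + 117²) + 106609*(-1/320016) = √172607/(3 + 13689) - 106609/320016 = √172607/13692 - 106609/320016 = -106609/320016 + √172607/13692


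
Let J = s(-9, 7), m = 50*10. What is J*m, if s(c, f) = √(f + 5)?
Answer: 1000*√3 ≈ 1732.1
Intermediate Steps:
s(c, f) = √(5 + f)
m = 500
J = 2*√3 (J = √(5 + 7) = √12 = 2*√3 ≈ 3.4641)
J*m = (2*√3)*500 = 1000*√3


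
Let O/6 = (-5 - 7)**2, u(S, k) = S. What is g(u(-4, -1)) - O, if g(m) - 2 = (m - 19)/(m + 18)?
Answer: -12091/14 ≈ -863.64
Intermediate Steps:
g(m) = 2 + (-19 + m)/(18 + m) (g(m) = 2 + (m - 19)/(m + 18) = 2 + (-19 + m)/(18 + m))
O = 864 (O = 6*(-5 - 7)**2 = 6*(-12)**2 = 6*144 = 864)
g(u(-4, -1)) - O = (17 + 3*(-4))/(18 - 4) - 1*864 = (17 - 12)/14 - 864 = (1/14)*5 - 864 = 5/14 - 864 = -12091/14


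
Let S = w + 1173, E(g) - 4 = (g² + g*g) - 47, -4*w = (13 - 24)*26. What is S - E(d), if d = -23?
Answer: 459/2 ≈ 229.50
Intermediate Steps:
w = 143/2 (w = -(13 - 24)*26/4 = -(-11)*26/4 = -¼*(-286) = 143/2 ≈ 71.500)
E(g) = -43 + 2*g² (E(g) = 4 + ((g² + g*g) - 47) = 4 + ((g² + g²) - 47) = 4 + (2*g² - 47) = 4 + (-47 + 2*g²) = -43 + 2*g²)
S = 2489/2 (S = 143/2 + 1173 = 2489/2 ≈ 1244.5)
S - E(d) = 2489/2 - (-43 + 2*(-23)²) = 2489/2 - (-43 + 2*529) = 2489/2 - (-43 + 1058) = 2489/2 - 1*1015 = 2489/2 - 1015 = 459/2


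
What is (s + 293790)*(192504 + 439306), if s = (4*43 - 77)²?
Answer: 191321545150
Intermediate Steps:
s = 9025 (s = (172 - 77)² = 95² = 9025)
(s + 293790)*(192504 + 439306) = (9025 + 293790)*(192504 + 439306) = 302815*631810 = 191321545150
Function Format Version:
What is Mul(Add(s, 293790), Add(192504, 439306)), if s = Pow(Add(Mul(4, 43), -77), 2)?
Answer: 191321545150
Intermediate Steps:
s = 9025 (s = Pow(Add(172, -77), 2) = Pow(95, 2) = 9025)
Mul(Add(s, 293790), Add(192504, 439306)) = Mul(Add(9025, 293790), Add(192504, 439306)) = Mul(302815, 631810) = 191321545150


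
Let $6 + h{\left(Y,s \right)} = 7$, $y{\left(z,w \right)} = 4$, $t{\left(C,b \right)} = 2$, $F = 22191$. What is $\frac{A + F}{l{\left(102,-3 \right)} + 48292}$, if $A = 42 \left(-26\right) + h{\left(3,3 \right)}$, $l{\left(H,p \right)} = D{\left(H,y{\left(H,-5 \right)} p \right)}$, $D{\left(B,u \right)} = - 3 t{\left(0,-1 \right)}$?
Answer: $\frac{10550}{24143} \approx 0.43698$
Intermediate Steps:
$D{\left(B,u \right)} = -6$ ($D{\left(B,u \right)} = \left(-3\right) 2 = -6$)
$l{\left(H,p \right)} = -6$
$h{\left(Y,s \right)} = 1$ ($h{\left(Y,s \right)} = -6 + 7 = 1$)
$A = -1091$ ($A = 42 \left(-26\right) + 1 = -1092 + 1 = -1091$)
$\frac{A + F}{l{\left(102,-3 \right)} + 48292} = \frac{-1091 + 22191}{-6 + 48292} = \frac{21100}{48286} = 21100 \cdot \frac{1}{48286} = \frac{10550}{24143}$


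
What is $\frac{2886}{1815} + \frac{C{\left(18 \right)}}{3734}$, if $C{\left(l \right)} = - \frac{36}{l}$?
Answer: $\frac{1795449}{1129535} \approx 1.5895$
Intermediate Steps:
$\frac{2886}{1815} + \frac{C{\left(18 \right)}}{3734} = \frac{2886}{1815} + \frac{\left(-36\right) \frac{1}{18}}{3734} = 2886 \cdot \frac{1}{1815} + \left(-36\right) \frac{1}{18} \cdot \frac{1}{3734} = \frac{962}{605} - \frac{1}{1867} = \frac{1795449}{1129535}$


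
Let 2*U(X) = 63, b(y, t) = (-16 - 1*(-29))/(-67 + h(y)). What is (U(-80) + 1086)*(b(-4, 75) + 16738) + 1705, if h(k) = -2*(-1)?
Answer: 37412393/2 ≈ 1.8706e+7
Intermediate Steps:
h(k) = 2
b(y, t) = -⅕ (b(y, t) = (-16 - 1*(-29))/(-67 + 2) = (-16 + 29)/(-65) = 13*(-1/65) = -⅕)
U(X) = 63/2 (U(X) = (½)*63 = 63/2)
(U(-80) + 1086)*(b(-4, 75) + 16738) + 1705 = (63/2 + 1086)*(-⅕ + 16738) + 1705 = (2235/2)*(83689/5) + 1705 = 37408983/2 + 1705 = 37412393/2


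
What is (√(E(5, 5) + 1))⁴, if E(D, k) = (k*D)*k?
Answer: 15876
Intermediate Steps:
E(D, k) = D*k² (E(D, k) = (D*k)*k = D*k²)
(√(E(5, 5) + 1))⁴ = (√(5*5² + 1))⁴ = (√(5*25 + 1))⁴ = (√(125 + 1))⁴ = (√126)⁴ = (3*√14)⁴ = 15876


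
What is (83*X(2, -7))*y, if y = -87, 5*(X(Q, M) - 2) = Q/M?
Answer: -491028/35 ≈ -14029.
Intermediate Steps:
X(Q, M) = 2 + Q/(5*M) (X(Q, M) = 2 + (Q/M)/5 = 2 + Q/(5*M))
(83*X(2, -7))*y = (83*(2 + (⅕)*2/(-7)))*(-87) = (83*(2 + (⅕)*2*(-⅐)))*(-87) = (83*(2 - 2/35))*(-87) = (83*(68/35))*(-87) = (5644/35)*(-87) = -491028/35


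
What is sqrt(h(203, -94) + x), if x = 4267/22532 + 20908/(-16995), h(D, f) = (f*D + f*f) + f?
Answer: I*sqrt(379093280160134299485)/191465670 ≈ 101.69*I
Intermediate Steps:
h(D, f) = f + f**2 + D*f (h(D, f) = (D*f + f**2) + f = (f**2 + D*f) + f = f + f**2 + D*f)
x = -398581391/382931340 (x = 4267*(1/22532) + 20908*(-1/16995) = 4267/22532 - 20908/16995 = -398581391/382931340 ≈ -1.0409)
sqrt(h(203, -94) + x) = sqrt(-94*(1 + 203 - 94) - 398581391/382931340) = sqrt(-94*110 - 398581391/382931340) = sqrt(-10340 - 398581391/382931340) = sqrt(-3959908636991/382931340) = I*sqrt(379093280160134299485)/191465670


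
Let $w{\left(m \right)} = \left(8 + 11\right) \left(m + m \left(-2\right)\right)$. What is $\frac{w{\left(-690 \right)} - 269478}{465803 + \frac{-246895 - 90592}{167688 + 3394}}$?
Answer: $- \frac{14619983392}{26563390453} \approx -0.55038$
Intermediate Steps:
$w{\left(m \right)} = - 19 m$ ($w{\left(m \right)} = 19 \left(m - 2 m\right) = 19 \left(- m\right) = - 19 m$)
$\frac{w{\left(-690 \right)} - 269478}{465803 + \frac{-246895 - 90592}{167688 + 3394}} = \frac{\left(-19\right) \left(-690\right) - 269478}{465803 + \frac{-246895 - 90592}{167688 + 3394}} = \frac{13110 - 269478}{465803 - \frac{337487}{171082}} = - \frac{256368}{465803 - \frac{337487}{171082}} = - \frac{256368}{\frac{79690171359}{171082}} = \left(-256368\right) \frac{171082}{79690171359} = - \frac{14619983392}{26563390453}$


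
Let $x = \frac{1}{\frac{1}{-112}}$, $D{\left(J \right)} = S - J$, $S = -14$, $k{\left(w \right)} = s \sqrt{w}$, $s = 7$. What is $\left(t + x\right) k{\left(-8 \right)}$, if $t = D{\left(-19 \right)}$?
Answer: $- 1498 i \sqrt{2} \approx - 2118.5 i$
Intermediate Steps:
$k{\left(w \right)} = 7 \sqrt{w}$
$D{\left(J \right)} = -14 - J$
$x = -112$ ($x = \frac{1}{- \frac{1}{112}} = -112$)
$t = 5$ ($t = -14 - -19 = -14 + 19 = 5$)
$\left(t + x\right) k{\left(-8 \right)} = \left(5 - 112\right) 7 \sqrt{-8} = - 107 \cdot 7 \cdot 2 i \sqrt{2} = - 107 \cdot 14 i \sqrt{2} = - 1498 i \sqrt{2}$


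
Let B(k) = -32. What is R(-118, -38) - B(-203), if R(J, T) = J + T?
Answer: -124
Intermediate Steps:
R(-118, -38) - B(-203) = (-118 - 38) - 1*(-32) = -156 + 32 = -124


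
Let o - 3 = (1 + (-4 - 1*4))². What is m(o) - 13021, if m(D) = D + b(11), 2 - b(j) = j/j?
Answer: -12968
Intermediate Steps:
o = 52 (o = 3 + (1 + (-4 - 1*4))² = 3 + (1 + (-4 - 4))² = 3 + (1 - 8)² = 3 + (-7)² = 3 + 49 = 52)
b(j) = 1 (b(j) = 2 - j/j = 2 - 1*1 = 2 - 1 = 1)
m(D) = 1 + D (m(D) = D + 1 = 1 + D)
m(o) - 13021 = (1 + 52) - 13021 = 53 - 13021 = -12968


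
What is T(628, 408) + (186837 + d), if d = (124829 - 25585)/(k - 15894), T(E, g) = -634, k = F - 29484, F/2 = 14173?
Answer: 792827563/4258 ≈ 1.8620e+5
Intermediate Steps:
F = 28346 (F = 2*14173 = 28346)
k = -1138 (k = 28346 - 29484 = -1138)
d = -24811/4258 (d = (124829 - 25585)/(-1138 - 15894) = 99244/(-17032) = 99244*(-1/17032) = -24811/4258 ≈ -5.8269)
T(628, 408) + (186837 + d) = -634 + (186837 - 24811/4258) = -634 + 795527135/4258 = 792827563/4258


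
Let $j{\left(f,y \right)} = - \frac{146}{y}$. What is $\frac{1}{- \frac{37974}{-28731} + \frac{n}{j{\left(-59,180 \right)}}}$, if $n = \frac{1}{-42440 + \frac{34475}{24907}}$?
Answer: $\frac{49265593609747}{65116173182872} \approx 0.75658$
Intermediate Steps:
$n = - \frac{24907}{1057018605}$ ($n = \frac{1}{-42440 + 34475 \cdot \frac{1}{24907}} = \frac{1}{-42440 + \frac{34475}{24907}} = \frac{1}{- \frac{1057018605}{24907}} = - \frac{24907}{1057018605} \approx -2.3563 \cdot 10^{-5}$)
$\frac{1}{- \frac{37974}{-28731} + \frac{n}{j{\left(-59,180 \right)}}} = \frac{1}{- \frac{37974}{-28731} - \frac{24907}{1057018605 \left(- \frac{146}{180}\right)}} = \frac{1}{\left(-37974\right) \left(- \frac{1}{28731}\right) - \frac{24907}{1057018605 \left(\left(-146\right) \frac{1}{180}\right)}} = \frac{1}{\frac{12658}{9577} - \frac{24907}{1057018605 \left(- \frac{73}{90}\right)}} = \frac{1}{\frac{12658}{9577} - - \frac{149442}{5144157211}} = \frac{1}{\frac{12658}{9577} + \frac{149442}{5144157211}} = \frac{1}{\frac{65116173182872}{49265593609747}} = \frac{49265593609747}{65116173182872}$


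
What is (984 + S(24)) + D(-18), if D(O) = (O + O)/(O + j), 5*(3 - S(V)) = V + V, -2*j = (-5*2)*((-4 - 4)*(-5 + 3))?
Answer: 151407/155 ≈ 976.82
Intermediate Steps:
j = 80 (j = -(-5*2)*(-4 - 4)*(-5 + 3)/2 = -(-5)*(-8*(-2)) = -(-5)*16 = -½*(-160) = 80)
S(V) = 3 - 2*V/5 (S(V) = 3 - (V + V)/5 = 3 - 2*V/5)
D(O) = 2*O/(80 + O) (D(O) = (O + O)/(O + 80) = (2*O)/(80 + O) = 2*O/(80 + O))
(984 + S(24)) + D(-18) = (984 + (3 - ⅖*24)) + 2*(-18)/(80 - 18) = (984 + (3 - 48/5)) + 2*(-18)/62 = (984 - 33/5) + 2*(-18)*(1/62) = 4887/5 - 18/31 = 151407/155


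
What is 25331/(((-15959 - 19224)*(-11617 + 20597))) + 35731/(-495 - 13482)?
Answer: -11289325532927/4415940063180 ≈ -2.5565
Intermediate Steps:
25331/(((-15959 - 19224)*(-11617 + 20597))) + 35731/(-495 - 13482) = 25331/((-35183*8980)) + 35731/(-13977) = 25331/(-315943340) + 35731*(-1/13977) = 25331*(-1/315943340) - 35731/13977 = -25331/315943340 - 35731/13977 = -11289325532927/4415940063180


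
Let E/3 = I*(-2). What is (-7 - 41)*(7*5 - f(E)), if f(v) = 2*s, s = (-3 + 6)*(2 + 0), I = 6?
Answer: -1104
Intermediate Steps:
s = 6 (s = 3*2 = 6)
E = -36 (E = 3*(6*(-2)) = 3*(-12) = -36)
f(v) = 12 (f(v) = 2*6 = 12)
(-7 - 41)*(7*5 - f(E)) = (-7 - 41)*(7*5 - 1*12) = -48*(35 - 12) = -48*23 = -1104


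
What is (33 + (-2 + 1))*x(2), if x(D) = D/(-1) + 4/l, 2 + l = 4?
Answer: 0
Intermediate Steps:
l = 2 (l = -2 + 4 = 2)
x(D) = 2 - D (x(D) = D/(-1) + 4/2 = D*(-1) + 4*(½) = -D + 2 = 2 - D)
(33 + (-2 + 1))*x(2) = (33 + (-2 + 1))*(2 - 1*2) = (33 - 1)*(2 - 2) = 32*0 = 0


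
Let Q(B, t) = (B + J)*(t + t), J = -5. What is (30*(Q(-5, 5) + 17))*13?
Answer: -32370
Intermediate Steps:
Q(B, t) = 2*t*(-5 + B) (Q(B, t) = (B - 5)*(t + t) = (-5 + B)*(2*t) = 2*t*(-5 + B))
(30*(Q(-5, 5) + 17))*13 = (30*(2*5*(-5 - 5) + 17))*13 = (30*(2*5*(-10) + 17))*13 = (30*(-100 + 17))*13 = (30*(-83))*13 = -2490*13 = -32370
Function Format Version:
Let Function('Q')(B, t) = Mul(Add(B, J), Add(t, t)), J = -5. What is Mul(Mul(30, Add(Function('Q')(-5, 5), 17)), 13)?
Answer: -32370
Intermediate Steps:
Function('Q')(B, t) = Mul(2, t, Add(-5, B)) (Function('Q')(B, t) = Mul(Add(B, -5), Add(t, t)) = Mul(Add(-5, B), Mul(2, t)) = Mul(2, t, Add(-5, B)))
Mul(Mul(30, Add(Function('Q')(-5, 5), 17)), 13) = Mul(Mul(30, Add(Mul(2, 5, Add(-5, -5)), 17)), 13) = Mul(Mul(30, Add(Mul(2, 5, -10), 17)), 13) = Mul(Mul(30, Add(-100, 17)), 13) = Mul(Mul(30, -83), 13) = Mul(-2490, 13) = -32370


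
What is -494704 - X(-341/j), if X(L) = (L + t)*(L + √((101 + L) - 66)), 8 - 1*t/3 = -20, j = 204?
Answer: -20581874569/41616 - 16795*√346749/20808 ≈ -4.9504e+5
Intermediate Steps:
t = 84 (t = 24 - 3*(-20) = 24 + 60 = 84)
X(L) = (84 + L)*(L + √(35 + L)) (X(L) = (L + 84)*(L + √((101 + L) - 66)) = (84 + L)*(L + √(35 + L)))
-494704 - X(-341/j) = -494704 - ((-341/204)² + 84*(-341/204) + 84*√(35 - 341/204) + (-341/204)*√(35 - 341/204)) = -494704 - ((-341*1/204)² + 84*(-341*1/204) + 84*√(35 - 341*1/204) + (-341*1/204)*√(35 - 341*1/204)) = -494704 - ((-341/204)² + 84*(-341/204) + 84*√(35 - 341/204) - 341*√(35 - 341/204)/204) = -494704 - (116281/41616 - 2387/17 + 84*√(6799/204) - 341*√346749/20808) = -494704 - (116281/41616 - 2387/17 + 84*(√346749/102) - 341*√346749/20808) = -494704 - (116281/41616 - 2387/17 + 14*√346749/17 - 341*√346749/20808) = -494704 - (-5727095/41616 + 16795*√346749/20808) = -494704 + (5727095/41616 - 16795*√346749/20808) = -20581874569/41616 - 16795*√346749/20808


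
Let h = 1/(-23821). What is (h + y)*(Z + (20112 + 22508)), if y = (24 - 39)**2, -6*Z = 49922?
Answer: 551510239876/71463 ≈ 7.7174e+6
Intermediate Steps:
Z = -24961/3 (Z = -1/6*49922 = -24961/3 ≈ -8320.3)
y = 225 (y = (-15)**2 = 225)
h = -1/23821 ≈ -4.1980e-5
(h + y)*(Z + (20112 + 22508)) = (-1/23821 + 225)*(-24961/3 + (20112 + 22508)) = 5359724*(-24961/3 + 42620)/23821 = (5359724/23821)*(102899/3) = 551510239876/71463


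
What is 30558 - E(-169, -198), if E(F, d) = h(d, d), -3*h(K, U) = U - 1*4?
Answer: 91472/3 ≈ 30491.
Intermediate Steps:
h(K, U) = 4/3 - U/3 (h(K, U) = -(U - 1*4)/3 = -(U - 4)/3 = -(-4 + U)/3 = 4/3 - U/3)
E(F, d) = 4/3 - d/3
30558 - E(-169, -198) = 30558 - (4/3 - 1/3*(-198)) = 30558 - (4/3 + 66) = 30558 - 1*202/3 = 30558 - 202/3 = 91472/3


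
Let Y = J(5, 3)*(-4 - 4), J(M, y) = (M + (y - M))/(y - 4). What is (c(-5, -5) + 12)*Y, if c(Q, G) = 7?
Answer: 456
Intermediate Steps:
J(M, y) = y/(-4 + y)
Y = 24 (Y = (3/(-4 + 3))*(-4 - 4) = (3/(-1))*(-8) = (3*(-1))*(-8) = -3*(-8) = 24)
(c(-5, -5) + 12)*Y = (7 + 12)*24 = 19*24 = 456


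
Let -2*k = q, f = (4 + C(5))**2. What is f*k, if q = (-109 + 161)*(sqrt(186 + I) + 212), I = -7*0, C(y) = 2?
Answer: -198432 - 936*sqrt(186) ≈ -2.1120e+5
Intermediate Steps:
I = 0
f = 36 (f = (4 + 2)**2 = 6**2 = 36)
q = 11024 + 52*sqrt(186) (q = (-109 + 161)*(sqrt(186 + 0) + 212) = 52*(sqrt(186) + 212) = 52*(212 + sqrt(186)) = 11024 + 52*sqrt(186) ≈ 11733.)
k = -5512 - 26*sqrt(186) (k = -(11024 + 52*sqrt(186))/2 = -5512 - 26*sqrt(186) ≈ -5866.6)
f*k = 36*(-5512 - 26*sqrt(186)) = -198432 - 936*sqrt(186)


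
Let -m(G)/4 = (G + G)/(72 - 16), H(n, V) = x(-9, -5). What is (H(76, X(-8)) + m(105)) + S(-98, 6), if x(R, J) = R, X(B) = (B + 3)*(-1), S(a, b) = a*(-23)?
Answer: 2230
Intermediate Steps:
S(a, b) = -23*a
X(B) = -3 - B (X(B) = (3 + B)*(-1) = -3 - B)
H(n, V) = -9
m(G) = -G/7 (m(G) = -4*(G + G)/(72 - 16) = -4*2*G/56 = -G/7)
(H(76, X(-8)) + m(105)) + S(-98, 6) = (-9 - 1/7*105) - 23*(-98) = (-9 - 15) + 2254 = -24 + 2254 = 2230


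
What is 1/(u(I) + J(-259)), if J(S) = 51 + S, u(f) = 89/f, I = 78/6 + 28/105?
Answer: -199/40057 ≈ -0.0049679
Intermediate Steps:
I = 199/15 (I = 78*(⅙) + 28*(1/105) = 13 + 4/15 = 199/15 ≈ 13.267)
1/(u(I) + J(-259)) = 1/(89/(199/15) + (51 - 259)) = 1/(89*(15/199) - 208) = 1/(1335/199 - 208) = 1/(-40057/199) = -199/40057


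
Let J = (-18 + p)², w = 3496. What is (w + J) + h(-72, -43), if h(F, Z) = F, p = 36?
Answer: 3748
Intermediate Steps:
J = 324 (J = (-18 + 36)² = 18² = 324)
(w + J) + h(-72, -43) = (3496 + 324) - 72 = 3820 - 72 = 3748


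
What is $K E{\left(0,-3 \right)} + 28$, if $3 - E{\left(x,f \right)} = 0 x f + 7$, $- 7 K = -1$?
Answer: $\frac{192}{7} \approx 27.429$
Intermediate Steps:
$K = \frac{1}{7}$ ($K = \left(- \frac{1}{7}\right) \left(-1\right) = \frac{1}{7} \approx 0.14286$)
$E{\left(x,f \right)} = -4$ ($E{\left(x,f \right)} = 3 - \left(0 x f + 7\right) = 3 - \left(0 f + 7\right) = 3 - \left(0 + 7\right) = 3 - 7 = -4$)
$K E{\left(0,-3 \right)} + 28 = \frac{1}{7} \left(-4\right) + 28 = - \frac{4}{7} + 28 = \frac{192}{7}$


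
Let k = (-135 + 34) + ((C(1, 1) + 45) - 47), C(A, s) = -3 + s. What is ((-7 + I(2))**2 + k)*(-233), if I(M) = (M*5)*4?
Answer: -229272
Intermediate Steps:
I(M) = 20*M (I(M) = (5*M)*4 = 20*M)
k = -105 (k = (-135 + 34) + (((-3 + 1) + 45) - 47) = -101 + ((-2 + 45) - 47) = -101 + (43 - 47) = -101 - 4 = -105)
((-7 + I(2))**2 + k)*(-233) = ((-7 + 20*2)**2 - 105)*(-233) = ((-7 + 40)**2 - 105)*(-233) = (33**2 - 105)*(-233) = (1089 - 105)*(-233) = 984*(-233) = -229272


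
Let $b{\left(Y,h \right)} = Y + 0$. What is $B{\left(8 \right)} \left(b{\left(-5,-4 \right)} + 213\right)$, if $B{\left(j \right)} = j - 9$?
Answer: $-208$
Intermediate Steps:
$b{\left(Y,h \right)} = Y$
$B{\left(j \right)} = -9 + j$ ($B{\left(j \right)} = j - 9 = -9 + j$)
$B{\left(8 \right)} \left(b{\left(-5,-4 \right)} + 213\right) = \left(-9 + 8\right) \left(-5 + 213\right) = \left(-1\right) 208 = -208$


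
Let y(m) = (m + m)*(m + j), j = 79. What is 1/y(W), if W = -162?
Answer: 1/26892 ≈ 3.7186e-5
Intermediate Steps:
y(m) = 2*m*(79 + m) (y(m) = (m + m)*(m + 79) = (2*m)*(79 + m) = 2*m*(79 + m))
1/y(W) = 1/(2*(-162)*(79 - 162)) = 1/(2*(-162)*(-83)) = 1/26892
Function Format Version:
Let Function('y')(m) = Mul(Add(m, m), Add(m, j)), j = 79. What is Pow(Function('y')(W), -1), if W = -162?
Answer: Rational(1, 26892) ≈ 3.7186e-5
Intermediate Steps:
Function('y')(m) = Mul(2, m, Add(79, m)) (Function('y')(m) = Mul(Add(m, m), Add(m, 79)) = Mul(Mul(2, m), Add(79, m)) = Mul(2, m, Add(79, m)))
Pow(Function('y')(W), -1) = Pow(Mul(2, -162, Add(79, -162)), -1) = Pow(Mul(2, -162, -83), -1) = Pow(26892, -1) = Rational(1, 26892)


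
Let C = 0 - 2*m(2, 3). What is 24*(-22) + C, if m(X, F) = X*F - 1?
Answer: -538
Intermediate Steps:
m(X, F) = -1 + F*X (m(X, F) = F*X - 1 = -1 + F*X)
C = -10 (C = 0 - 2*(-1 + 3*2) = 0 - 2*(-1 + 6) = 0 - 2*5 = 0 - 10 = -10)
24*(-22) + C = 24*(-22) - 10 = -528 - 10 = -538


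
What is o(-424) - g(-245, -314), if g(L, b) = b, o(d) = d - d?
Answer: 314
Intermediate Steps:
o(d) = 0
o(-424) - g(-245, -314) = 0 - 1*(-314) = 0 + 314 = 314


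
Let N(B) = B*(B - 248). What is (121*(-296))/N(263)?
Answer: -35816/3945 ≈ -9.0788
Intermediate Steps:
N(B) = B*(-248 + B)
(121*(-296))/N(263) = (121*(-296))/((263*(-248 + 263))) = -35816/(263*15) = -35816/3945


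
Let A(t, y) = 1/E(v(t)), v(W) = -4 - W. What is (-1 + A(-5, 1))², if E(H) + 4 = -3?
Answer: 64/49 ≈ 1.3061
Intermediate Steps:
E(H) = -7 (E(H) = -4 - 3 = -7)
A(t, y) = -⅐ (A(t, y) = 1/(-7) = -⅐)
(-1 + A(-5, 1))² = (-1 - ⅐)² = (-8/7)² = 64/49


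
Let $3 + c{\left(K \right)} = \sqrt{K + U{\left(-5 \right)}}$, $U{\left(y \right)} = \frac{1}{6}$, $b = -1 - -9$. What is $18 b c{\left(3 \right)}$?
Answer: $-432 + 24 \sqrt{114} \approx -175.75$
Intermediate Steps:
$b = 8$ ($b = -1 + 9 = 8$)
$U{\left(y \right)} = \frac{1}{6}$
$c{\left(K \right)} = -3 + \sqrt{\frac{1}{6} + K}$ ($c{\left(K \right)} = -3 + \sqrt{K + \frac{1}{6}} = -3 + \sqrt{\frac{1}{6} + K}$)
$18 b c{\left(3 \right)} = 18 \cdot 8 \left(-3 + \frac{\sqrt{6 + 36 \cdot 3}}{6}\right) = 144 \left(-3 + \frac{\sqrt{6 + 108}}{6}\right) = 144 \left(-3 + \frac{\sqrt{114}}{6}\right) = -432 + 24 \sqrt{114}$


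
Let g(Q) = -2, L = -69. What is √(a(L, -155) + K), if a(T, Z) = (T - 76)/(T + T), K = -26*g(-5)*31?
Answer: √30718938/138 ≈ 40.163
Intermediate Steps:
K = 1612 (K = -26*(-2)*31 = 52*31 = 1612)
a(T, Z) = (-76 + T)/(2*T) (a(T, Z) = (-76 + T)/((2*T)) = (-76 + T)*(1/(2*T)) = (-76 + T)/(2*T))
√(a(L, -155) + K) = √((½)*(-76 - 69)/(-69) + 1612) = √((½)*(-1/69)*(-145) + 1612) = √(145/138 + 1612) = √(222601/138) = √30718938/138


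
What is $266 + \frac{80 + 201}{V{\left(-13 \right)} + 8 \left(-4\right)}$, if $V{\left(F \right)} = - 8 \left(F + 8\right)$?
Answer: $\frac{2409}{8} \approx 301.13$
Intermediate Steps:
$V{\left(F \right)} = -64 - 8 F$ ($V{\left(F \right)} = - 8 \left(8 + F\right) = -64 - 8 F$)
$266 + \frac{80 + 201}{V{\left(-13 \right)} + 8 \left(-4\right)} = 266 + \frac{80 + 201}{\left(-64 - -104\right) + 8 \left(-4\right)} = 266 + \frac{281}{\left(-64 + 104\right) - 32} = 266 + \frac{281}{40 - 32} = 266 + \frac{281}{8} = \frac{2409}{8}$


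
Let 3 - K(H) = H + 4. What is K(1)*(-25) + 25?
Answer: 75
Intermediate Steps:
K(H) = -1 - H (K(H) = 3 - (H + 4) = 3 - (4 + H) = 3 + (-4 - H) = -1 - H)
K(1)*(-25) + 25 = (-1 - 1*1)*(-25) + 25 = (-1 - 1)*(-25) + 25 = -2*(-25) + 25 = 50 + 25 = 75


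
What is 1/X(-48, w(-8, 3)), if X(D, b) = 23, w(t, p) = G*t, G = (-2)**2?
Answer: 1/23 ≈ 0.043478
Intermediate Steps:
G = 4
w(t, p) = 4*t
1/X(-48, w(-8, 3)) = 1/23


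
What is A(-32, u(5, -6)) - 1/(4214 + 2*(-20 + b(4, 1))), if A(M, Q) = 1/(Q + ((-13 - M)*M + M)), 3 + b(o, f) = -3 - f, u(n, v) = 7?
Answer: -4793/2633280 ≈ -0.0018202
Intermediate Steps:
b(o, f) = -6 - f (b(o, f) = -3 + (-3 - f) = -6 - f)
A(M, Q) = 1/(M + Q + M*(-13 - M)) (A(M, Q) = 1/(Q + (M*(-13 - M) + M)) = 1/(Q + (M + M*(-13 - M))) = 1/(M + Q + M*(-13 - M)))
A(-32, u(5, -6)) - 1/(4214 + 2*(-20 + b(4, 1))) = -1/((-32)**2 - 1*7 + 12*(-32)) - 1/(4214 + 2*(-20 + (-6 - 1*1))) = -1/(1024 - 7 - 384) - 1/(4214 + 2*(-20 + (-6 - 1))) = -1/633 - 1/(4214 + 2*(-20 - 7)) = -1*1/633 - 1/(4214 + 2*(-27)) = -1/633 - 1/(4214 - 54) = -1/633 - 1/4160 = -4793/2633280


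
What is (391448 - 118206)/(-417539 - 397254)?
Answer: -273242/814793 ≈ -0.33535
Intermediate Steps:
(391448 - 118206)/(-417539 - 397254) = 273242/(-814793) = 273242*(-1/814793) = -273242/814793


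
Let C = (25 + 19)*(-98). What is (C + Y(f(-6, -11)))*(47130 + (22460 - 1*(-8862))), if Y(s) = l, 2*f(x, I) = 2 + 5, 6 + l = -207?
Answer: -354995300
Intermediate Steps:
l = -213 (l = -6 - 207 = -213)
f(x, I) = 7/2 (f(x, I) = (2 + 5)/2 = (½)*7 = 7/2)
Y(s) = -213
C = -4312 (C = 44*(-98) = -4312)
(C + Y(f(-6, -11)))*(47130 + (22460 - 1*(-8862))) = (-4312 - 213)*(47130 + (22460 - 1*(-8862))) = -4525*(47130 + (22460 + 8862)) = -4525*(47130 + 31322) = -4525*78452 = -354995300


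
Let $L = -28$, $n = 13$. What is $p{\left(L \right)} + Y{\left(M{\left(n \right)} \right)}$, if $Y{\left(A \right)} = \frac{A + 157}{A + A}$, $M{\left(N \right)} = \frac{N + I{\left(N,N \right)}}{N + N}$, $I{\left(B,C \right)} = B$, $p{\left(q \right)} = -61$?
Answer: $18$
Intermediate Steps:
$M{\left(N \right)} = 1$ ($M{\left(N \right)} = \frac{N + N}{N + N} = \frac{2 N}{2 N} = 2 N \frac{1}{2 N} = 1$)
$Y{\left(A \right)} = \frac{157 + A}{2 A}$
$p{\left(L \right)} + Y{\left(M{\left(n \right)} \right)} = -61 + \frac{157 + 1}{2 \cdot 1} = -61 + \frac{1}{2} \cdot 1 \cdot 158 = -61 + 79 = 18$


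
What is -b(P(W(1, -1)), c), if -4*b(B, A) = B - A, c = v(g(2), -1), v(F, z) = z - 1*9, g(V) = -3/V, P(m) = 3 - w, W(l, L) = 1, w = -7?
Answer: 5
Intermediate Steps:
P(m) = 10 (P(m) = 3 - 1*(-7) = 3 + 7 = 10)
v(F, z) = -9 + z (v(F, z) = z - 9 = -9 + z)
c = -10 (c = -9 - 1 = -10)
b(B, A) = -B/4 + A/4 (b(B, A) = -(B - A)/4 = -B/4 + A/4)
-b(P(W(1, -1)), c) = -(-1/4*10 + (1/4)*(-10)) = -(-5/2 - 5/2) = -1*(-5) = 5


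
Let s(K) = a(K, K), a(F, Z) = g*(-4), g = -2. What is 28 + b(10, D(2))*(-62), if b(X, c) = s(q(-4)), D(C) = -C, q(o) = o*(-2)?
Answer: -468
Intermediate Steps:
q(o) = -2*o
a(F, Z) = 8 (a(F, Z) = -2*(-4) = 8)
s(K) = 8
b(X, c) = 8
28 + b(10, D(2))*(-62) = 28 + 8*(-62) = 28 - 496 = -468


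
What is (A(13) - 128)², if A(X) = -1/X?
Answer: 2772225/169 ≈ 16404.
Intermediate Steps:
(A(13) - 128)² = (-1/13 - 128)² = (-1665/13)² = 2772225/169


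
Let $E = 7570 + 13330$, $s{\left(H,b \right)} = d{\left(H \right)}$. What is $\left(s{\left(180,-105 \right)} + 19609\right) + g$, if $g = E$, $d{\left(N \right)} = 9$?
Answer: $40518$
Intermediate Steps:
$s{\left(H,b \right)} = 9$
$E = 20900$
$g = 20900$
$\left(s{\left(180,-105 \right)} + 19609\right) + g = \left(9 + 19609\right) + 20900 = 19618 + 20900 = 40518$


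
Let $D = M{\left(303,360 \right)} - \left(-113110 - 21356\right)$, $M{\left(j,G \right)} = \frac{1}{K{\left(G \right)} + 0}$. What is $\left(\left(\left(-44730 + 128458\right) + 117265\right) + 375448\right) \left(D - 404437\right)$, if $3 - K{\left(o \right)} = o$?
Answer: $- \frac{18519060224256}{119} \approx -1.5562 \cdot 10^{11}$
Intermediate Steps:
$K{\left(o \right)} = 3 - o$
$M{\left(j,G \right)} = \frac{1}{3 - G}$ ($M{\left(j,G \right)} = \frac{1}{\left(3 - G\right) + 0} = \frac{1}{3 - G}$)
$D = \frac{48004361}{357}$ ($D = - \frac{1}{-3 + 360} - \left(-113110 - 21356\right) = - \frac{1}{357} - -134466 = \left(-1\right) \frac{1}{357} + 134466 = - \frac{1}{357} + 134466 = \frac{48004361}{357} \approx 1.3447 \cdot 10^{5}$)
$\left(\left(\left(-44730 + 128458\right) + 117265\right) + 375448\right) \left(D - 404437\right) = \left(\left(\left(-44730 + 128458\right) + 117265\right) + 375448\right) \left(\frac{48004361}{357} - 404437\right) = \left(\left(83728 + 117265\right) + 375448\right) \left(- \frac{96379648}{357}\right) = \left(200993 + 375448\right) \left(- \frac{96379648}{357}\right) = 576441 \left(- \frac{96379648}{357}\right) = - \frac{18519060224256}{119}$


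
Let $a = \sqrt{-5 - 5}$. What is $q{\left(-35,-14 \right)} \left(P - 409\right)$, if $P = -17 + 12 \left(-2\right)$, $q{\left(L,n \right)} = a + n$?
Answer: $6300 - 450 i \sqrt{10} \approx 6300.0 - 1423.0 i$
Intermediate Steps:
$a = i \sqrt{10}$ ($a = \sqrt{-10} = i \sqrt{10} \approx 3.1623 i$)
$q{\left(L,n \right)} = n + i \sqrt{10}$ ($q{\left(L,n \right)} = i \sqrt{10} + n = n + i \sqrt{10}$)
$P = -41$ ($P = -17 - 24 = -41$)
$q{\left(-35,-14 \right)} \left(P - 409\right) = \left(-14 + i \sqrt{10}\right) \left(-41 - 409\right) = \left(-14 + i \sqrt{10}\right) \left(-450\right) = 6300 - 450 i \sqrt{10}$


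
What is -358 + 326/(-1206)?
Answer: -216037/603 ≈ -358.27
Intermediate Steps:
-358 + 326/(-1206) = -358 - 1/1206*326 = -358 - 163/603 = -216037/603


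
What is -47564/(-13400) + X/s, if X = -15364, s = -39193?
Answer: 517513363/131296550 ≈ 3.9416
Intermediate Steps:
-47564/(-13400) + X/s = -47564/(-13400) - 15364/(-39193) = -47564*(-1/13400) - 15364*(-1/39193) = 11891/3350 + 15364/39193 = 517513363/131296550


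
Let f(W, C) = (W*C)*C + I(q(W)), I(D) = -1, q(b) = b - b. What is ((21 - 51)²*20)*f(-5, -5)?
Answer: -2268000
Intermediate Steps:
q(b) = 0
f(W, C) = -1 + W*C² (f(W, C) = (W*C)*C - 1 = (C*W)*C - 1 = W*C² - 1 = -1 + W*C²)
((21 - 51)²*20)*f(-5, -5) = ((21 - 51)²*20)*(-1 - 5*(-5)²) = ((-30)²*20)*(-1 - 5*25) = (900*20)*(-1 - 125) = 18000*(-126) = -2268000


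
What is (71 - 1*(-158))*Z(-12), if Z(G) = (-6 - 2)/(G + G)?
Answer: 229/3 ≈ 76.333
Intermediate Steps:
Z(G) = -4/G (Z(G) = -8*1/(2*G) = -4/G)
(71 - 1*(-158))*Z(-12) = (71 - 1*(-158))*(-4/(-12)) = (71 + 158)*(-4*(-1/12)) = 229*(⅓) = 229/3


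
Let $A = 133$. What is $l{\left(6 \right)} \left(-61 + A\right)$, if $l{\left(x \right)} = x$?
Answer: $432$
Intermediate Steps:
$l{\left(6 \right)} \left(-61 + A\right) = 6 \left(-61 + 133\right) = 6 \cdot 72 = 432$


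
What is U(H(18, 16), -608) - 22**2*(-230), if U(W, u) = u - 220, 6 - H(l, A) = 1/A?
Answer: 110492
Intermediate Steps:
H(l, A) = 6 - 1/A
U(W, u) = -220 + u
U(H(18, 16), -608) - 22**2*(-230) = (-220 - 608) - 22**2*(-230) = -828 - 484*(-230) = -828 - 1*(-111320) = -828 + 111320 = 110492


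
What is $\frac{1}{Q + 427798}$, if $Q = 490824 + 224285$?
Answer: $\frac{1}{1142907} \approx 8.7496 \cdot 10^{-7}$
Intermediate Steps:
$Q = 715109$
$\frac{1}{Q + 427798} = \frac{1}{715109 + 427798} = \frac{1}{1142907}$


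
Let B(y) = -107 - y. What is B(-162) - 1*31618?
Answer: -31563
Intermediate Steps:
B(-162) - 1*31618 = (-107 - 1*(-162)) - 1*31618 = (-107 + 162) - 31618 = 55 - 31618 = -31563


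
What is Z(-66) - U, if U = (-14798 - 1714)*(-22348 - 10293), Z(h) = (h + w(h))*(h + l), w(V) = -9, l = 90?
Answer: -538969992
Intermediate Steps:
Z(h) = (-9 + h)*(90 + h) (Z(h) = (h - 9)*(h + 90) = (-9 + h)*(90 + h))
U = 538968192 (U = -16512*(-32641) = 538968192)
Z(-66) - U = (-810 + (-66)² + 81*(-66)) - 1*538968192 = (-810 + 4356 - 5346) - 538968192 = -1800 - 538968192 = -538969992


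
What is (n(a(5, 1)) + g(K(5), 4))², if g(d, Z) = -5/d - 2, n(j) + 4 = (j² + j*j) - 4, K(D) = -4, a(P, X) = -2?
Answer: 9/16 ≈ 0.56250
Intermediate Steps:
n(j) = -8 + 2*j² (n(j) = -4 + ((j² + j*j) - 4) = -4 + ((j² + j²) - 4) = -4 + (2*j² - 4) = -4 + (-4 + 2*j²) = -8 + 2*j²)
g(d, Z) = -2 - 5/d
(n(a(5, 1)) + g(K(5), 4))² = ((-8 + 2*(-2)²) + (-2 - 5/(-4)))² = ((-8 + 2*4) + (-2 - 5*(-¼)))² = ((-8 + 8) + (-2 + 5/4))² = (0 - ¾)² = (-¾)² = 9/16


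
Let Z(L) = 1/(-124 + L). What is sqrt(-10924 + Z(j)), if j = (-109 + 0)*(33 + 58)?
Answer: I*sqrt(9105907839)/913 ≈ 104.52*I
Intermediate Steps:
j = -9919 (j = -109*91 = -9919)
sqrt(-10924 + Z(j)) = sqrt(-10924 + 1/(-124 - 9919)) = sqrt(-10924 + 1/(-10043)) = sqrt(-10924 - 1/10043) = sqrt(-109709733/10043) = I*sqrt(9105907839)/913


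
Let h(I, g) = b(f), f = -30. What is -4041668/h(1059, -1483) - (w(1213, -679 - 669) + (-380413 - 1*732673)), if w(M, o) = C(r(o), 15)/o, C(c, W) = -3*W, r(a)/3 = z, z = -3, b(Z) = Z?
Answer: 25230682477/20220 ≈ 1.2478e+6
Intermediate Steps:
r(a) = -9 (r(a) = 3*(-3) = -9)
h(I, g) = -30
w(M, o) = -45/o (w(M, o) = (-3*15)/o = -45/o)
-4041668/h(1059, -1483) - (w(1213, -679 - 669) + (-380413 - 1*732673)) = -4041668/(-30) - (-45/(-679 - 669) + (-380413 - 1*732673)) = -4041668*(-1/30) - (-45/(-1348) + (-380413 - 732673)) = 2020834/15 - (-45*(-1/1348) - 1113086) = 2020834/15 - (45/1348 - 1113086) = 2020834/15 - 1*(-1500439883/1348) = 2020834/15 + 1500439883/1348 = 25230682477/20220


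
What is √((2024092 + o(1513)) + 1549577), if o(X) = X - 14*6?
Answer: √3575098 ≈ 1890.8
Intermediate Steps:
o(X) = -84 + X (o(X) = X - 84 = -84 + X)
√((2024092 + o(1513)) + 1549577) = √((2024092 + (-84 + 1513)) + 1549577) = √((2024092 + 1429) + 1549577) = √(2025521 + 1549577) = √3575098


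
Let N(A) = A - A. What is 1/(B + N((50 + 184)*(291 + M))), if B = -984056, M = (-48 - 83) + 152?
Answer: -1/984056 ≈ -1.0162e-6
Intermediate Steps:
M = 21 (M = -131 + 152 = 21)
N(A) = 0
1/(B + N((50 + 184)*(291 + M))) = 1/(-984056 + 0) = 1/(-984056) = -1/984056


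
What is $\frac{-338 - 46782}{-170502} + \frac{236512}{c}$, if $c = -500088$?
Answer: $- \frac{116400156}{592125029} \approx -0.19658$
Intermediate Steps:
$\frac{-338 - 46782}{-170502} + \frac{236512}{c} = \frac{-338 - 46782}{-170502} + \frac{236512}{-500088} = \left(-338 - 46782\right) \left(- \frac{1}{170502}\right) + 236512 \left(- \frac{1}{500088}\right) = \left(-47120\right) \left(- \frac{1}{170502}\right) - \frac{29564}{62511} = \frac{23560}{85251} - \frac{29564}{62511} = - \frac{116400156}{592125029}$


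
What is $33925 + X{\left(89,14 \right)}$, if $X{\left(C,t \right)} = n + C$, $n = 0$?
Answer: $34014$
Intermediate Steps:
$X{\left(C,t \right)} = C$ ($X{\left(C,t \right)} = 0 + C = C$)
$33925 + X{\left(89,14 \right)} = 33925 + 89 = 34014$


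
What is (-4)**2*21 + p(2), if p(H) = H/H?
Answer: 337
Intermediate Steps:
p(H) = 1
(-4)**2*21 + p(2) = (-4)**2*21 + 1 = 16*21 + 1 = 336 + 1 = 337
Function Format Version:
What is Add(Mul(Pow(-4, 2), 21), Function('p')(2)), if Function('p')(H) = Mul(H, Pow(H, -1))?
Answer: 337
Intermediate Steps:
Function('p')(H) = 1
Add(Mul(Pow(-4, 2), 21), Function('p')(2)) = Add(Mul(Pow(-4, 2), 21), 1) = Add(Mul(16, 21), 1) = Add(336, 1) = 337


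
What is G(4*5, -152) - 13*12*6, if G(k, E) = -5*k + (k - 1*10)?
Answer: -1026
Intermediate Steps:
G(k, E) = -10 - 4*k (G(k, E) = -5*k + (k - 10) = -5*k + (-10 + k) = -10 - 4*k)
G(4*5, -152) - 13*12*6 = (-10 - 16*5) - 13*12*6 = (-10 - 4*20) - 156*6 = (-10 - 80) - 936 = -90 - 936 = -1026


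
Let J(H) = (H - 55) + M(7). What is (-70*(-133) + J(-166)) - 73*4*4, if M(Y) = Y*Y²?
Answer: 8264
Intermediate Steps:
M(Y) = Y³
J(H) = 288 + H (J(H) = (H - 55) + 7³ = (-55 + H) + 343 = 288 + H)
(-70*(-133) + J(-166)) - 73*4*4 = (-70*(-133) + (288 - 166)) - 73*4*4 = (9310 + 122) - 1168 = 9432 - 73*16 = 9432 - 1168 = 8264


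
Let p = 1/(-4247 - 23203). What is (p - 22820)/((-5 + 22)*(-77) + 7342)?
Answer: -626409001/165605850 ≈ -3.7825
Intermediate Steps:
p = -1/27450 (p = 1/(-27450) = -1/27450 ≈ -3.6430e-5)
(p - 22820)/((-5 + 22)*(-77) + 7342) = (-1/27450 - 22820)/((-5 + 22)*(-77) + 7342) = -626409001/(27450*(17*(-77) + 7342)) = -626409001/(27450*(-1309 + 7342)) = -626409001/27450/6033 = -626409001/27450*1/6033 = -626409001/165605850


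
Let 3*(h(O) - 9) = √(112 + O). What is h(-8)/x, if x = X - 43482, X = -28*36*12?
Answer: -3/18526 - √26/83367 ≈ -0.00022310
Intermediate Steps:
X = -12096 (X = -1008*12 = -12096)
x = -55578 (x = -12096 - 43482 = -55578)
h(O) = 9 + √(112 + O)/3
h(-8)/x = (9 + √(112 - 8)/3)/(-55578) = (9 + √104/3)*(-1/55578) = (9 + (2*√26)/3)*(-1/55578) = (9 + 2*√26/3)*(-1/55578) = -3/18526 - √26/83367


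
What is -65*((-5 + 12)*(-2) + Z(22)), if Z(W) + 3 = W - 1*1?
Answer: -260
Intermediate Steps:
Z(W) = -4 + W (Z(W) = -3 + (W - 1*1) = -3 + (W - 1) = -3 + (-1 + W) = -4 + W)
-65*((-5 + 12)*(-2) + Z(22)) = -65*((-5 + 12)*(-2) + (-4 + 22)) = -65*(7*(-2) + 18) = -65*(-14 + 18) = -65*4 = -260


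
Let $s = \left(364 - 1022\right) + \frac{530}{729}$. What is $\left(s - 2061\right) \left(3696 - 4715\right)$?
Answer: $\frac{2019271799}{729} \approx 2.7699 \cdot 10^{6}$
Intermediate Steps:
$s = - \frac{479152}{729}$ ($s = -658 + 530 \cdot \frac{1}{729} = -658 + \frac{530}{729} = - \frac{479152}{729} \approx -657.27$)
$\left(s - 2061\right) \left(3696 - 4715\right) = \left(- \frac{479152}{729} - 2061\right) \left(3696 - 4715\right) = \left(- \frac{1981621}{729}\right) \left(-1019\right) = \frac{2019271799}{729}$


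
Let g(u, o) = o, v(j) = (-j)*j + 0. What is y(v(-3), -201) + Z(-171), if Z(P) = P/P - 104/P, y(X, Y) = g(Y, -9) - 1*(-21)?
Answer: 2327/171 ≈ 13.608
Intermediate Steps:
v(j) = -j**2 (v(j) = -j**2 + 0 = -j**2)
y(X, Y) = 12 (y(X, Y) = -9 - 1*(-21) = -9 + 21 = 12)
Z(P) = 1 - 104/P
y(v(-3), -201) + Z(-171) = 12 + (-104 - 171)/(-171) = 12 - 1/171*(-275) = 12 + 275/171 = 2327/171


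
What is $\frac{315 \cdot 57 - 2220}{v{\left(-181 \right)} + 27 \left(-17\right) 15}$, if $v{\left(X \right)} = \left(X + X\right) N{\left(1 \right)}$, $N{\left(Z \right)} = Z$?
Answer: $- \frac{15735}{7247} \approx -2.1712$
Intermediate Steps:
$v{\left(X \right)} = 2 X$ ($v{\left(X \right)} = \left(X + X\right) 1 = 2 X 1 = 2 X$)
$\frac{315 \cdot 57 - 2220}{v{\left(-181 \right)} + 27 \left(-17\right) 15} = \frac{315 \cdot 57 - 2220}{2 \left(-181\right) + 27 \left(-17\right) 15} = \frac{17955 - 2220}{-362 - 6885} = \frac{15735}{-362 - 6885} = \frac{15735}{-7247} = 15735 \left(- \frac{1}{7247}\right) = - \frac{15735}{7247}$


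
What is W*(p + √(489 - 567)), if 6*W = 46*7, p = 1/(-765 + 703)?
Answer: -161/186 + 161*I*√78/3 ≈ -0.86559 + 473.97*I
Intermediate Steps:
p = -1/62 (p = 1/(-62) = -1/62 ≈ -0.016129)
W = 161/3 (W = (46*7)/6 = (⅙)*322 = 161/3 ≈ 53.667)
W*(p + √(489 - 567)) = 161*(-1/62 + √(489 - 567))/3 = 161*(-1/62 + √(-78))/3 = 161*(-1/62 + I*√78)/3 = -161/186 + 161*I*√78/3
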